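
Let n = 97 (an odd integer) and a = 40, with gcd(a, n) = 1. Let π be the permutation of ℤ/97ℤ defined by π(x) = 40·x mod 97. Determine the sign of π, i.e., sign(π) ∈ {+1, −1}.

-1

Start at x=42: 42 → 31 → 76 → 33 → 59 → 32 → 19 → … (one orbit).
The orbit structure of x ↦ 40x mod 97: 2 orbits of sizes [96, 1].
2 cycles on 97: each ℓ→(−1)^(ℓ−1), product (−1)^95 = -1.
The Jacobi symbol (40|97) = -1 (Zolotarev) agrees.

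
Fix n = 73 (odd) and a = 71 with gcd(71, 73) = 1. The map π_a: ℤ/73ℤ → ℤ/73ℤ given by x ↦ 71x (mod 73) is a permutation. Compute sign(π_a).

+1

Start at x=4: 4 → 65 → 16 → 41 → 64 → 18 → 37 → … (one orbit).
Cycle lengths of π_71 on ℤ/73ℤ: [18, 18, 18, 18, 1]; 5 cycles in total.
n − c = 73 − 5 = 68; sign = (−1)^68 = +1.
Check: (71/73) = +1 by Zolotarev.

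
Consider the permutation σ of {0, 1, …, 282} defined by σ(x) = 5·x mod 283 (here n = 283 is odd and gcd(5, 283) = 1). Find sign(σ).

Trace 18: π^k(18) = [18, 90, 167, 269, 213, 216, 231] for k=0..6.
Cycle type of π: 282 + 1; total 2 cycles.
sign(π) = (−1)^{n − #cycles} = (−1)^{283−2} = (−1)^281 = -1.

-1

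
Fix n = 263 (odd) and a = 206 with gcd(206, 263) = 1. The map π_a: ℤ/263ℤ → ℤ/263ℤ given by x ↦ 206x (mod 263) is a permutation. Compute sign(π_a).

Trace 78: π^k(78) = [78, 25, 153, 221, 27, 39, 144] for k=0..6.
Cycle lengths of π_206 on ℤ/263ℤ: [131, 131, 1]; 3 cycles in total.
n − c = 263 − 3 = 260; sign = (−1)^260 = +1.

+1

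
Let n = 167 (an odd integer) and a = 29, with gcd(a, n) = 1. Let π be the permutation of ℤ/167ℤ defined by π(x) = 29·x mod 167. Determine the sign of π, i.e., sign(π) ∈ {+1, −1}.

Trace 72: π^k(72) = [72, 84, 98, 3, 87, 18, 21] for k=0..6.
π_29 has 3 disjoint cycles with lengths [83, 83, 1] on {0,…,166}.
167 − 3 = 164 transpositions; sign(π) = (−1)^164 = +1.

+1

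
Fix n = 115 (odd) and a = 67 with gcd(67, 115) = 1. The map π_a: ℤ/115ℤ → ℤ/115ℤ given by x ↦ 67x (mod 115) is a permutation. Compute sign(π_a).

Orbit of 39 under x↦67x: [39, 83, 41, 102, 49, 63, 81]… (length divides ord_115(67)).
π_67 has 5 disjoint cycles with lengths [44, 44, 22, 4, 1] on {0,…,114}.
Σ(ℓ_i−1) = 115−5 = 110; sign = (−1)^110 = +1.

+1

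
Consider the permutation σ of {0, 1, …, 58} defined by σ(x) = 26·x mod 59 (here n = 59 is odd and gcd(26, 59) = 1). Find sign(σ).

+1

Start at x=7: 7 → 5 → 12 → 17 → 29 → 46 → 16 → … (one orbit).
The orbit structure of x ↦ 26x mod 59: 3 orbits of sizes [29, 29, 1].
59 − 3 = 56 transpositions; sign(π) = (−1)^56 = +1.
The Jacobi symbol (26|59) = +1 (Zolotarev) agrees.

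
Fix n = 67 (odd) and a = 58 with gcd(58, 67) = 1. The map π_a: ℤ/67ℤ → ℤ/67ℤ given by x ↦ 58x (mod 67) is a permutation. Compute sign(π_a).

Orbit of 53 under x↦58x: [53, 59, 5, 22, 3, 40, 42]… (length divides ord_67(58)).
Decompose π into cycles: lengths [22, 22, 22, 1] (4 cycles, including the fixed point 0).
sign(π) = (−1)^{n − #cycles} = (−1)^{67−4} = (−1)^63 = -1.

-1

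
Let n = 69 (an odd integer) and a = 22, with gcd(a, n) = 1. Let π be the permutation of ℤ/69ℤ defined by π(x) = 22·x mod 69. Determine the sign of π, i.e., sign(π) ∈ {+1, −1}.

-1

Orbit of 1 under x↦22x: [1, 22]… (length divides ord_69(22)).
Cycle type of π: 2×33 + 1×3; total 36 cycles.
sign(π) = (−1)^{n − #cycles} = (−1)^{69−36} = (−1)^33 = -1.
Via Zolotarev, sign(π_{22}) = (22|69) = -1.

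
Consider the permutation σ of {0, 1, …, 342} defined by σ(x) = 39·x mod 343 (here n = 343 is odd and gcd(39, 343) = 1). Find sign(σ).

+1

Orbit of 163 under x↦39x: [163, 183, 277, 170, 113, 291, 30]… (length divides ord_343(39)).
Cycle type of π: 147×2 + 21×2 + 3×2 + 1; total 7 cycles.
n − c = 343 − 7 = 336; sign = (−1)^336 = +1.
(39|343)_J = +1 (Zolotarev's lemma cross-check).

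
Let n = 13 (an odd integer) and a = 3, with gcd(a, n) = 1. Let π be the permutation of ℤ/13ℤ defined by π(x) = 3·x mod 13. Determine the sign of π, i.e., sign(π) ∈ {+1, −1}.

+1

Orbit of 1 under x↦3x: [1, 3, 9]… (length divides ord_13(3)).
Decompose π into cycles: lengths [3, 3, 3, 3, 1] (5 cycles, including the fixed point 0).
13 − 5 = 8 transpositions; sign(π) = (−1)^8 = +1.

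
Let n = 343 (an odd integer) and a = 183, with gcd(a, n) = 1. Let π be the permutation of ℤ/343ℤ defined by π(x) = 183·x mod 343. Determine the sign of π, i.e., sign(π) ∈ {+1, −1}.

+1

Start at x=281: 281 → 316 → 204 → 288 → 225 → 15 → 1 → … (one orbit).
Cycle lengths of π_183 on ℤ/343ℤ: [49, 49, 49, 49, 49, 49, 7, 7, 7, 7, 7, 7, 1, 1, 1, 1, 1, 1, 1]; 19 cycles in total.
Σ(ℓ_i−1) = 343−19 = 324; sign = (−1)^324 = +1.
Check: (183/343) = +1 by Zolotarev.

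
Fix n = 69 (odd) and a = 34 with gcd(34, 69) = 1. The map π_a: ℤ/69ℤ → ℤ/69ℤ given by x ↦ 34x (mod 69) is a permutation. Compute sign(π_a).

-1

Start at x=16: 16 → 61 → 4 → 67 → 1 → 34 → 52 → … (one orbit).
Decompose π into cycles: lengths [22, 22, 22, 1, 1, 1] (6 cycles, including the fixed point 0).
sign(π) = (−1)^{n − #cycles} = (−1)^{69−6} = (−1)^63 = -1.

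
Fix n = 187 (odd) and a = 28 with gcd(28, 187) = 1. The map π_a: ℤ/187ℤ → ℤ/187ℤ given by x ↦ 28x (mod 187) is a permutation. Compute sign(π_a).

Start at x=59: 59 → 156 → 67 → 6 → 168 → 29 → 64 → … (one orbit).
Cycle type of π: 80×2 + 16 + 10 + 1; total 5 cycles.
With 5 cycles on 187 points, sign = (−1)^{187−5} = +1.
Via Zolotarev, sign(π_{28}) = (28|187) = +1.

+1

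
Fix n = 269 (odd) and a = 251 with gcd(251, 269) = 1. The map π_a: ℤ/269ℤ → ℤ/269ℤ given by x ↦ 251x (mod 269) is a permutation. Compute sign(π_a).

-1

Trace 52: π^k(52) = [52, 140, 170, 168, 204, 94, 191] for k=0..6.
The orbit structure of x ↦ 251x mod 269: 2 orbits of sizes [268, 1].
Σ(ℓ_i−1) = 269−2 = 267; sign = (−1)^267 = -1.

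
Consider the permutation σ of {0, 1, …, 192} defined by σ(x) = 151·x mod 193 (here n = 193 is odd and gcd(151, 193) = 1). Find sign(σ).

+1

Trace 8: π^k(8) = [8, 50, 23, 192, 42, 166, 169] for k=0..6.
Cycle type of π: 32×6 + 1; total 7 cycles.
With 7 cycles on 193 points, sign = (−1)^{193−7} = +1.
Zolotarev: (151|193) = +1, matching the cycle-count sign.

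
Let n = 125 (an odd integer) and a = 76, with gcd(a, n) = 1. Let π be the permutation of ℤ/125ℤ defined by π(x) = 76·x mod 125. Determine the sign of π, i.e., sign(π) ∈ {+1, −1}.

+1

Start at x=76: 76 → 26 → 101 → 51 → 1 → 76 (one orbit).
Cycle type of π: 5×20 + 1×25; total 45 cycles.
With 45 cycles on 125 points, sign = (−1)^{125−45} = +1.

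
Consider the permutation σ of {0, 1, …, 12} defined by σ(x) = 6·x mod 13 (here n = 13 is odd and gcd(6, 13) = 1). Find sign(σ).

-1

Start at x=6: 6 → 10 → 8 → 9 → 2 → 12 → 7 → … (one orbit).
Cycle lengths of π_6 on ℤ/13ℤ: [12, 1]; 2 cycles in total.
With 2 cycles on 13 points, sign = (−1)^{13−2} = -1.
Check: (6/13) = -1 by Zolotarev.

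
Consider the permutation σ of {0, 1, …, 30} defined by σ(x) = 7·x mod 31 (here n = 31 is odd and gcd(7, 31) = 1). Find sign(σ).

+1

Orbit of 5 under x↦7x: [5, 4, 28, 10, 8, 25, 20]… (length divides ord_31(7)).
Cycle lengths of π_7 on ℤ/31ℤ: [15, 15, 1]; 3 cycles in total.
31 − 3 = 28 transpositions; sign(π) = (−1)^28 = +1.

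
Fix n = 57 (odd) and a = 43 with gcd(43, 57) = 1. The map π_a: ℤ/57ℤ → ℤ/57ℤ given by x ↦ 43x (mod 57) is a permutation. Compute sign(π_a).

+1

Trace 25: π^k(25) = [25, 49, 55, 28, 7, 16, 4] for k=0..6.
9 cycles of lengths [9, 9, 9, 9, 9, 9, 1, 1, 1].
9 cycles on 57: each ℓ→(−1)^(ℓ−1), product (−1)^48 = +1.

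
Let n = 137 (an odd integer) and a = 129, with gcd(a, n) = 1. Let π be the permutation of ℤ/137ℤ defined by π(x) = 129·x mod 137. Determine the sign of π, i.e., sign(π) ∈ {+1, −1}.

+1

Orbit of 105 under x↦129x: [105, 119, 7, 81, 37, 115, 39]… (length divides ord_137(129)).
Cycle lengths of π_129 on ℤ/137ℤ: [68, 68, 1]; 3 cycles in total.
3 cycles on 137: each ℓ→(−1)^(ℓ−1), product (−1)^134 = +1.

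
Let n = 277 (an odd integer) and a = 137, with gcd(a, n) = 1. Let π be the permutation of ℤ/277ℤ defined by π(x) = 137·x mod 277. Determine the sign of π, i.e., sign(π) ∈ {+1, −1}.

Orbit of 99 under x↦137x: [99, 267, 15, 116, 103, 261, 24]… (length divides ord_277(137)).
π_137 has 2 disjoint cycles with lengths [276, 1] on {0,…,276}.
With 2 cycles on 277 points, sign = (−1)^{277−2} = -1.
(137|277)_J = -1 (Zolotarev's lemma cross-check).

-1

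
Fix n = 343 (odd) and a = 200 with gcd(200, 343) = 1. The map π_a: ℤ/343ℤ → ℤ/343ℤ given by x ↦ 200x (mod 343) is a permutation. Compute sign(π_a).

+1

Start at x=134: 134 → 46 → 282 → 148 → 102 → 163 → 15 → … (one orbit).
Cycle lengths of π_200 on ℤ/343ℤ: [147, 147, 21, 21, 3, 3, 1]; 7 cycles in total.
343 − 7 = 336 transpositions; sign(π) = (−1)^336 = +1.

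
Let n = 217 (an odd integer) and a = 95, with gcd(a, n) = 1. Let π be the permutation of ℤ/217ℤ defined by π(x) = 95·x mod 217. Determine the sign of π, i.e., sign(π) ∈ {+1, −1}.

+1

Orbit of 64 under x↦95x: [64, 4, 163, 78, 32, 2, 190]… (length divides ord_217(95)).
Cycle lengths of π_95 on ℤ/217ℤ: [15, 15, 15, 15, 15, 15, 15, 15, 15, 15, 15, 15, 5, 5, 5, 5, 5, 5, 3, 3, 1]; 21 cycles in total.
21 cycles on 217: each ℓ→(−1)^(ℓ−1), product (−1)^196 = +1.
The Jacobi symbol (95|217) = +1 (Zolotarev) agrees.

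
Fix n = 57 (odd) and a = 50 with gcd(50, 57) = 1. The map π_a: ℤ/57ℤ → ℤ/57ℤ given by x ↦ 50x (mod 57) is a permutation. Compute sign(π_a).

Start at x=50: 50 → 49 → 56 → 7 → 8 → 1 → 50 (one orbit).
π_50 has 11 disjoint cycles with lengths [6, 6, 6, 6, 6, 6, 6, 6, 6, 2, 1] on {0,…,56}.
With 11 cycles on 57 points, sign = (−1)^{57−11} = +1.
Check: (50/57) = +1 by Zolotarev.

+1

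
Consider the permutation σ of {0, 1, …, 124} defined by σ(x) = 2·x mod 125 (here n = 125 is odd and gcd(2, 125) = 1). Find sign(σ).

-1

Orbit of 46 under x↦2x: [46, 92, 59, 118, 111, 97, 69]… (length divides ord_125(2)).
The orbit structure of x ↦ 2x mod 125: 4 orbits of sizes [100, 20, 4, 1].
Σ(ℓ_i−1) = 125−4 = 121; sign = (−1)^121 = -1.
Via Zolotarev, sign(π_{2}) = (2|125) = -1.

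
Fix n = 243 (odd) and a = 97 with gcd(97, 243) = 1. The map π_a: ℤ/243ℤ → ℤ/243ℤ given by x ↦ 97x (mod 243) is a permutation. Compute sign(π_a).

+1

Orbit of 73 under x↦97x: [73, 34, 139, 118, 25, 238, 1]… (length divides ord_243(97)).
π_97 has 11 disjoint cycles with lengths [81, 81, 27, 27, 9, 9, 3, 3, 1, 1, 1] on {0,…,242}.
sign(π) = (−1)^{n − #cycles} = (−1)^{243−11} = (−1)^232 = +1.
(97|243)_J = +1 (Zolotarev's lemma cross-check).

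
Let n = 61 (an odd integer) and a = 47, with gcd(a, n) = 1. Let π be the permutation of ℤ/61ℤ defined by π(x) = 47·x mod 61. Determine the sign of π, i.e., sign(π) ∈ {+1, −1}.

+1

Orbit of 13 under x↦47x: [13, 1, 47]… (length divides ord_61(47)).
21 cycles of lengths [3, 3, 3, 3, 3, 3, 3, 3, 3, 3, 3, 3, 3, 3, 3, 3, 3, 3, 3, 3, 1].
sign(π) = (−1)^{n − #cycles} = (−1)^{61−21} = (−1)^40 = +1.
Via Zolotarev, sign(π_{47}) = (47|61) = +1.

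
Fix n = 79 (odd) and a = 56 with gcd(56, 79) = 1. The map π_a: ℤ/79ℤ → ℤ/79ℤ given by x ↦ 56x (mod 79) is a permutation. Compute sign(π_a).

Trace 56: π^k(56) = [56, 55, 78, 23, 24, 1] for k=0..5.
π_56 has 14 disjoint cycles with lengths [6, 6, 6, 6, 6, 6, 6, 6, 6, 6, 6, 6, 6, 1] on {0,…,78}.
n − c = 79 − 14 = 65; sign = (−1)^65 = -1.
The Jacobi symbol (56|79) = -1 (Zolotarev) agrees.

-1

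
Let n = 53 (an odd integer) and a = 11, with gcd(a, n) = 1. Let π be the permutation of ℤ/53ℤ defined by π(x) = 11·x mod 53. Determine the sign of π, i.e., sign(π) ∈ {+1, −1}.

Start at x=40: 40 → 16 → 17 → 28 → 43 → 49 → 9 → … (one orbit).
The orbit structure of x ↦ 11x mod 53: 3 orbits of sizes [26, 26, 1].
sign(π) = (−1)^{n − #cycles} = (−1)^{53−3} = (−1)^50 = +1.
Zolotarev: (11|53) = +1, matching the cycle-count sign.

+1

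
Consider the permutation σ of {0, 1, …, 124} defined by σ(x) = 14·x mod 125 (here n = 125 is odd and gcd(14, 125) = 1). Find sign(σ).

Orbit of 11 under x↦14x: [11, 29, 31, 59, 76, 64, 21]… (length divides ord_125(14)).
The orbit structure of x ↦ 14x mod 125: 7 orbits of sizes [50, 50, 10, 10, 2, 2, 1].
125 − 7 = 118 transpositions; sign(π) = (−1)^118 = +1.
The Jacobi symbol (14|125) = +1 (Zolotarev) agrees.

+1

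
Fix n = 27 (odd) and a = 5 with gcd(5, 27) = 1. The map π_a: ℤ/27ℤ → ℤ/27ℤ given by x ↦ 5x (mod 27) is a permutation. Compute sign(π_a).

-1

Start at x=16: 16 → 26 → 22 → 2 → 10 → 23 → 7 → … (one orbit).
Cycle lengths of π_5 on ℤ/27ℤ: [18, 6, 2, 1]; 4 cycles in total.
4 cycles on 27: each ℓ→(−1)^(ℓ−1), product (−1)^23 = -1.
(5|27)_J = -1 (Zolotarev's lemma cross-check).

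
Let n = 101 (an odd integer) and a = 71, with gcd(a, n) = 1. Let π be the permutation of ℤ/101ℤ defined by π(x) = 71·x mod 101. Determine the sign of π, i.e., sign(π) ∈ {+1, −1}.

+1

Start at x=81: 81 → 95 → 79 → 54 → 97 → 19 → 36 → … (one orbit).
π_71 has 5 disjoint cycles with lengths [25, 25, 25, 25, 1] on {0,…,100}.
With 5 cycles on 101 points, sign = (−1)^{101−5} = +1.
Check: (71/101) = +1 by Zolotarev.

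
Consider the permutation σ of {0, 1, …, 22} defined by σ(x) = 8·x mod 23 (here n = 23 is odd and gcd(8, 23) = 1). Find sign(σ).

Trace 4: π^k(4) = [4, 9, 3, 1, 8, 18, 6] for k=0..6.
π_8 has 3 disjoint cycles with lengths [11, 11, 1] on {0,…,22}.
sign(π) = (−1)^{n − #cycles} = (−1)^{23−3} = (−1)^20 = +1.
Zolotarev: (8|23) = +1, matching the cycle-count sign.

+1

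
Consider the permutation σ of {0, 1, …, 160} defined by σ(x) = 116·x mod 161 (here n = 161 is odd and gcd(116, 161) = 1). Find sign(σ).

+1

Start at x=1: 1 → 116 → 93 → 1 (one orbit).
π_116 has 69 disjoint cycles with lengths [3, 3, 3, 3, 3, 3, 3, 3, 3, 3, 3, 3, 3, 3, 3, 3, 3, 3, 3, 3, 3, 3, 3, 3, 3, 3, 3, 3, 3, 3, 3, 3, 3, 3, 3, 3, 3, 3, 3, 3, 3, 3, 3, 3, 3, 3, 1, 1, 1, 1, 1, 1, 1, 1, 1, 1, 1, 1, 1, 1, 1, 1, 1, 1, 1, 1, 1, 1, 1] on {0,…,160}.
sign(π) = (−1)^{n − #cycles} = (−1)^{161−69} = (−1)^92 = +1.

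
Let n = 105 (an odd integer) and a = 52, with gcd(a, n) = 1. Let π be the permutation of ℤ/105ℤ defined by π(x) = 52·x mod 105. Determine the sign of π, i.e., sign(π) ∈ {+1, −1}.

+1

Orbit of 4 under x↦52x: [4, 103, 1, 52, 79, 13, 46]… (length divides ord_105(52)).
Decompose π into cycles: lengths [12, 12, 12, 12, 12, 12, 6, 6, 6, 4, 4, 4, 1, 1, 1] (15 cycles, including the fixed point 0).
sign(π) = (−1)^{n − #cycles} = (−1)^{105−15} = (−1)^90 = +1.
(52|105)_J = +1 (Zolotarev's lemma cross-check).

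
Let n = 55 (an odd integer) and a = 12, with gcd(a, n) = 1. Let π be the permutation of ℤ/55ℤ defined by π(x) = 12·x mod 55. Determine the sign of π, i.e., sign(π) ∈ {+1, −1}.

-1

Start at x=1: 1 → 12 → 34 → 23 → 1 (one orbit).
Cycle type of π: 4×11 + 1×11; total 22 cycles.
55 − 22 = 33 transpositions; sign(π) = (−1)^33 = -1.
Via Zolotarev, sign(π_{12}) = (12|55) = -1.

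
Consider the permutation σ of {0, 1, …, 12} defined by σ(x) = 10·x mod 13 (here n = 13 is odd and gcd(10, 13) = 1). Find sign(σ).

Trace 9: π^k(9) = [9, 12, 3, 4, 1, 10] for k=0..5.
Cycle type of π: 6×2 + 1; total 3 cycles.
With 3 cycles on 13 points, sign = (−1)^{13−3} = +1.
Via Zolotarev, sign(π_{10}) = (10|13) = +1.

+1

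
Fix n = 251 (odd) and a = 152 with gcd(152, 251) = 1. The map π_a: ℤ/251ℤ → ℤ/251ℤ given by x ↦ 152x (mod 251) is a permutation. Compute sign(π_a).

+1

Trace 60: π^k(60) = [60, 84, 218, 4, 106, 48, 17] for k=0..6.
Cycle lengths of π_152 on ℤ/251ℤ: [125, 125, 1]; 3 cycles in total.
n − c = 251 − 3 = 248; sign = (−1)^248 = +1.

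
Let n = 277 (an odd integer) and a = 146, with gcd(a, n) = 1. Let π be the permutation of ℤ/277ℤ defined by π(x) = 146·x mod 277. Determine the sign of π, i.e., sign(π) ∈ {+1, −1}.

+1

Trace 30: π^k(30) = [30, 225, 164, 122, 84, 76, 16] for k=0..6.
The orbit structure of x ↦ 146x mod 277: 7 orbits of sizes [46, 46, 46, 46, 46, 46, 1].
n − c = 277 − 7 = 270; sign = (−1)^270 = +1.
The Jacobi symbol (146|277) = +1 (Zolotarev) agrees.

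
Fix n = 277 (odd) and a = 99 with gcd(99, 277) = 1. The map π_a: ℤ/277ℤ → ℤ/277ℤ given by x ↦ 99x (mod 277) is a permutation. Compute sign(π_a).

Trace 31: π^k(31) = [31, 22, 239, 116, 127, 108, 166] for k=0..6.
Cycle type of π: 276 + 1; total 2 cycles.
2 cycles on 277: each ℓ→(−1)^(ℓ−1), product (−1)^275 = -1.

-1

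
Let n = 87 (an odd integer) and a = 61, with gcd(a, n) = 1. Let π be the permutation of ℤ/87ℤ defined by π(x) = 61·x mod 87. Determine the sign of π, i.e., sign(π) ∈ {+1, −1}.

-1

Trace 1: π^k(1) = [1, 61, 67, 85, 52, 40, 4] for k=0..6.
π_61 has 6 disjoint cycles with lengths [28, 28, 28, 1, 1, 1] on {0,…,86}.
6 cycles on 87: each ℓ→(−1)^(ℓ−1), product (−1)^81 = -1.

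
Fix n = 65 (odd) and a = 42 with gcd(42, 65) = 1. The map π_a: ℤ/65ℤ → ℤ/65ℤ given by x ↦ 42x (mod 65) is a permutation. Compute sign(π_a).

-1

Trace 14: π^k(14) = [14, 3, 61, 27, 29, 48, 1] for k=0..6.
Cycle lengths of π_42 on ℤ/65ℤ: [12, 12, 12, 12, 4, 3, 3, 3, 3, 1]; 10 cycles in total.
65 − 10 = 55 transpositions; sign(π) = (−1)^55 = -1.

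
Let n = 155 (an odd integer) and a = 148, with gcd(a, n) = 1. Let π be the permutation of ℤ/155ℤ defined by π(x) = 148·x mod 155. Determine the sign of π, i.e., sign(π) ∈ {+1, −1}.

+1

Orbit of 129 under x↦148x: [129, 27, 121, 83, 39, 37, 51]… (length divides ord_155(148)).
5 cycles of lengths [60, 60, 30, 4, 1].
Σ(ℓ_i−1) = 155−5 = 150; sign = (−1)^150 = +1.
The Jacobi symbol (148|155) = +1 (Zolotarev) agrees.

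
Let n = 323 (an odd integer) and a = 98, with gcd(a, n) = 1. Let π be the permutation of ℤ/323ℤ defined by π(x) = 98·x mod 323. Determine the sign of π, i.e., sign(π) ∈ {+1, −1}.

-1

Start at x=305: 305 → 174 → 256 → 217 → 271 → 72 → 273 → … (one orbit).
14 cycles of lengths [36, 36, 36, 36, 36, 36, 36, 36, 18, 4, 4, 4, 4, 1].
With 14 cycles on 323 points, sign = (−1)^{323−14} = -1.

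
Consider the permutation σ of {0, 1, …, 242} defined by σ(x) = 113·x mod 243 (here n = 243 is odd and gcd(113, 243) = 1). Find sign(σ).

Trace 85: π^k(85) = [85, 128, 127, 14, 124, 161, 211] for k=0..6.
The orbit structure of x ↦ 113x mod 243: 6 orbits of sizes [162, 54, 18, 6, 2, 1].
Σ(ℓ_i−1) = 243−6 = 237; sign = (−1)^237 = -1.

-1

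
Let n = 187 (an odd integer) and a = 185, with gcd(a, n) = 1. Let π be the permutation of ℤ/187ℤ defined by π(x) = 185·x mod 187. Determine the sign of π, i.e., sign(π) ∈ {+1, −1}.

+1

Orbit of 36 under x↦185x: [36, 115, 144, 86, 15, 157, 60]… (length divides ord_187(185)).
Cycle type of π: 40×4 + 8×2 + 5×2 + 1; total 9 cycles.
187 − 9 = 178 transpositions; sign(π) = (−1)^178 = +1.
Via Zolotarev, sign(π_{185}) = (185|187) = +1.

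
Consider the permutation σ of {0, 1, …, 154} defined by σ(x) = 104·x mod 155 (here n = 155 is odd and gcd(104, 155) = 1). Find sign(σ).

Start at x=56: 56 → 89 → 111 → 74 → 101 → 119 → 131 → … (one orbit).
The orbit structure of x ↦ 104x mod 155: 8 orbits of sizes [30, 30, 30, 30, 30, 2, 2, 1].
n − c = 155 − 8 = 147; sign = (−1)^147 = -1.

-1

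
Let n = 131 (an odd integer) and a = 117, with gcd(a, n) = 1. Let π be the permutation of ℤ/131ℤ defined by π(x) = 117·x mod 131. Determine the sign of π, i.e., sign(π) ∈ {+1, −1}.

Start at x=52: 52 → 58 → 105 → 102 → 13 → 80 → 59 → … (one orbit).
Cycle type of π: 65×2 + 1; total 3 cycles.
n − c = 131 − 3 = 128; sign = (−1)^128 = +1.

+1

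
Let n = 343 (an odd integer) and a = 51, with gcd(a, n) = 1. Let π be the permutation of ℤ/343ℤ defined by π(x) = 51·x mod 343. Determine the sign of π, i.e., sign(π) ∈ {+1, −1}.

Orbit of 242 under x↦51x: [242, 337, 37, 172, 197, 100, 298]… (length divides ord_343(51)).
Decompose π into cycles: lengths [147, 147, 21, 21, 3, 3, 1] (7 cycles, including the fixed point 0).
Σ(ℓ_i−1) = 343−7 = 336; sign = (−1)^336 = +1.
Check: (51/343) = +1 by Zolotarev.

+1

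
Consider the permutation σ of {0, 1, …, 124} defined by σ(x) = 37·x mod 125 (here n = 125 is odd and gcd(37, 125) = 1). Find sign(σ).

Trace 28: π^k(28) = [28, 36, 82, 34, 8, 46, 77] for k=0..6.
Cycle type of π: 100 + 20 + 4 + 1; total 4 cycles.
125 − 4 = 121 transpositions; sign(π) = (−1)^121 = -1.
The Jacobi symbol (37|125) = -1 (Zolotarev) agrees.

-1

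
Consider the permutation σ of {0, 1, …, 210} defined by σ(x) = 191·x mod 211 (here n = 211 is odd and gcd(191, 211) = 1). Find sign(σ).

-1

Start at x=10: 10 → 11 → 202 → 180 → 198 → 49 → 75 → … (one orbit).
Decompose π into cycles: lengths [210, 1] (2 cycles, including the fixed point 0).
Σ(ℓ_i−1) = 211−2 = 209; sign = (−1)^209 = -1.
Zolotarev: (191|211) = -1, matching the cycle-count sign.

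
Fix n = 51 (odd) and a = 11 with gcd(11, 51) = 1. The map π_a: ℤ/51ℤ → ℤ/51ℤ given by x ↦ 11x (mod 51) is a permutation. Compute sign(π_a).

Orbit of 29 under x↦11x: [29, 13, 41, 43, 14, 1, 11]… (length divides ord_51(11)).
π_11 has 5 disjoint cycles with lengths [16, 16, 16, 2, 1] on {0,…,50}.
Σ(ℓ_i−1) = 51−5 = 46; sign = (−1)^46 = +1.

+1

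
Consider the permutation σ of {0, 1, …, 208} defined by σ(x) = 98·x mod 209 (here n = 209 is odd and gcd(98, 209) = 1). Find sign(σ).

+1

Orbit of 23 under x↦98x: [23, 164, 188, 32, 1, 98, 199]… (length divides ord_209(98)).
The orbit structure of x ↦ 98x mod 209: 17 orbits of sizes [18, 18, 18, 18, 18, 18, 18, 18, 18, 18, 18, 2, 2, 2, 2, 2, 1].
With 17 cycles on 209 points, sign = (−1)^{209−17} = +1.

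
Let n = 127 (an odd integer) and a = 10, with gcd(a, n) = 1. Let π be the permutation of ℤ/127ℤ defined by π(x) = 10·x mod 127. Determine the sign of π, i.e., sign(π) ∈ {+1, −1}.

Start at x=47: 47 → 89 → 1 → 10 → 100 → 111 → 94 → … (one orbit).
Cycle type of π: 42×3 + 1; total 4 cycles.
sign(π) = (−1)^{n − #cycles} = (−1)^{127−4} = (−1)^123 = -1.
(10|127)_J = -1 (Zolotarev's lemma cross-check).

-1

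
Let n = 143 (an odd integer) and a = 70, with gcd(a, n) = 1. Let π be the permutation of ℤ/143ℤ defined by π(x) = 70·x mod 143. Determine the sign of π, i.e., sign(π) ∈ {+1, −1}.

-1

Orbit of 103 under x↦70x: [103, 60, 53, 135, 12, 125, 27]… (length divides ord_143(70)).
The orbit structure of x ↦ 70x mod 143: 12 orbits of sizes [20, 20, 20, 20, 20, 20, 5, 5, 4, 4, 4, 1].
sign(π) = (−1)^{n − #cycles} = (−1)^{143−12} = (−1)^131 = -1.
Zolotarev: (70|143) = -1, matching the cycle-count sign.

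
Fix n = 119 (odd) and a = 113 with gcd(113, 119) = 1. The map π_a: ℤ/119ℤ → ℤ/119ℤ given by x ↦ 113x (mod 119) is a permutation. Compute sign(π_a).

-1

Start at x=71: 71 → 50 → 57 → 15 → 29 → 64 → 92 → … (one orbit).
Decompose π into cycles: lengths [16, 16, 16, 16, 16, 16, 16, 1, 1, 1, 1, 1, 1, 1] (14 cycles, including the fixed point 0).
14 cycles on 119: each ℓ→(−1)^(ℓ−1), product (−1)^105 = -1.
Via Zolotarev, sign(π_{113}) = (113|119) = -1.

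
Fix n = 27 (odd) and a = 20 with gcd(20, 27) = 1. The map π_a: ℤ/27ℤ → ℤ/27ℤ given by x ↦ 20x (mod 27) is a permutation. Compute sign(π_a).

-1

Trace 23: π^k(23) = [23, 1, 20, 22, 8, 25, 14] for k=0..6.
Cycle type of π: 18 + 6 + 2 + 1; total 4 cycles.
With 4 cycles on 27 points, sign = (−1)^{27−4} = -1.
(20|27)_J = -1 (Zolotarev's lemma cross-check).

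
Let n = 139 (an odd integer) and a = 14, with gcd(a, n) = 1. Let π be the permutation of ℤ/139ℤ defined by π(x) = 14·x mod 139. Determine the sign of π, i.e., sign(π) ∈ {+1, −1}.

-1

Orbit of 60 under x↦14x: [60, 6, 84, 64, 62, 34, 59]… (length divides ord_139(14)).
Decompose π into cycles: lengths [46, 46, 46, 1] (4 cycles, including the fixed point 0).
4 cycles on 139: each ℓ→(−1)^(ℓ−1), product (−1)^135 = -1.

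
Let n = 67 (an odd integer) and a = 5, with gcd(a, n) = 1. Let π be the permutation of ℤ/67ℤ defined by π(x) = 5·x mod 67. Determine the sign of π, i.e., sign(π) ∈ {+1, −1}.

-1

Start at x=53: 53 → 64 → 52 → 59 → 27 → 1 → 5 → … (one orbit).
4 cycles of lengths [22, 22, 22, 1].
4 cycles on 67: each ℓ→(−1)^(ℓ−1), product (−1)^63 = -1.
(5|67)_J = -1 (Zolotarev's lemma cross-check).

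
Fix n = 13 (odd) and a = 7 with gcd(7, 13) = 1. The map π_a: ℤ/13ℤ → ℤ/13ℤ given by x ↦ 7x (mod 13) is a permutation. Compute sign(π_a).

Orbit of 4 under x↦7x: [4, 2, 1, 7, 10, 5, 9]… (length divides ord_13(7)).
The orbit structure of x ↦ 7x mod 13: 2 orbits of sizes [12, 1].
13 − 2 = 11 transpositions; sign(π) = (−1)^11 = -1.
Via Zolotarev, sign(π_{7}) = (7|13) = -1.

-1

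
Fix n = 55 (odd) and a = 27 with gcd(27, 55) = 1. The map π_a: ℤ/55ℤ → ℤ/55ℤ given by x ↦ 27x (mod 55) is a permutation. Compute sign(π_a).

Trace 34: π^k(34) = [34, 38, 36, 37, 9, 23, 16] for k=0..6.
The orbit structure of x ↦ 27x mod 55: 6 orbits of sizes [20, 20, 5, 5, 4, 1].
Σ(ℓ_i−1) = 55−6 = 49; sign = (−1)^49 = -1.
The Jacobi symbol (27|55) = -1 (Zolotarev) agrees.

-1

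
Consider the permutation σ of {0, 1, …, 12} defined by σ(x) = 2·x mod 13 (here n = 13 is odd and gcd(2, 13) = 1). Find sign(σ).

Orbit of 12 under x↦2x: [12, 11, 9, 5, 10, 7, 1]… (length divides ord_13(2)).
π_2 has 2 disjoint cycles with lengths [12, 1] on {0,…,12}.
n − c = 13 − 2 = 11; sign = (−1)^11 = -1.
The Jacobi symbol (2|13) = -1 (Zolotarev) agrees.

-1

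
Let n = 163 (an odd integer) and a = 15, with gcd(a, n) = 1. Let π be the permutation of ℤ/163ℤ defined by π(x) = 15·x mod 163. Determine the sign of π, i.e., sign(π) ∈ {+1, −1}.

+1

Orbit of 47 under x↦15x: [47, 53, 143, 26, 64, 145, 56]… (length divides ord_163(15)).
Cycle lengths of π_15 on ℤ/163ℤ: [81, 81, 1]; 3 cycles in total.
Σ(ℓ_i−1) = 163−3 = 160; sign = (−1)^160 = +1.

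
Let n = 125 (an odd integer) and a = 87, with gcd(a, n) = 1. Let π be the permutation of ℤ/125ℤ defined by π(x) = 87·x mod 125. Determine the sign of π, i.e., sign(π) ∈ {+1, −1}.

Trace 112: π^k(112) = [112, 119, 103, 86, 107, 59, 8] for k=0..6.
π_87 has 4 disjoint cycles with lengths [100, 20, 4, 1] on {0,…,124}.
125 − 4 = 121 transpositions; sign(π) = (−1)^121 = -1.
(87|125)_J = -1 (Zolotarev's lemma cross-check).

-1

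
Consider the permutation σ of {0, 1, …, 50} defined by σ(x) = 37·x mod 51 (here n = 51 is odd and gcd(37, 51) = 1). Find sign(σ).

-1

Orbit of 31 under x↦37x: [31, 25, 7, 4, 46, 19, 40]… (length divides ord_51(37)).
Decompose π into cycles: lengths [16, 16, 16, 1, 1, 1] (6 cycles, including the fixed point 0).
Σ(ℓ_i−1) = 51−6 = 45; sign = (−1)^45 = -1.
The Jacobi symbol (37|51) = -1 (Zolotarev) agrees.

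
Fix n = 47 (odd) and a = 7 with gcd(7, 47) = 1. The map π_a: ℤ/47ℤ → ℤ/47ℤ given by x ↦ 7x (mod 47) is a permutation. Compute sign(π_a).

+1

Orbit of 32 under x↦7x: [32, 36, 17, 25, 34, 3, 21]… (length divides ord_47(7)).
Decompose π into cycles: lengths [23, 23, 1] (3 cycles, including the fixed point 0).
With 3 cycles on 47 points, sign = (−1)^{47−3} = +1.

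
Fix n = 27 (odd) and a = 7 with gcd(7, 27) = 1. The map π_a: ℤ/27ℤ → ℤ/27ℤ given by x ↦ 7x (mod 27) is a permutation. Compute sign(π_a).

+1

Orbit of 13 under x↦7x: [13, 10, 16, 4, 1, 7, 22]… (length divides ord_27(7)).
π_7 has 7 disjoint cycles with lengths [9, 9, 3, 3, 1, 1, 1] on {0,…,26}.
Σ(ℓ_i−1) = 27−7 = 20; sign = (−1)^20 = +1.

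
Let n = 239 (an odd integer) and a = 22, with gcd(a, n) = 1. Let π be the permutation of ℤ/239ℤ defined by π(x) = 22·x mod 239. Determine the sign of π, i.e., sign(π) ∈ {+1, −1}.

Trace 211: π^k(211) = [211, 101, 71, 128, 187, 51, 166] for k=0..6.
15 cycles of lengths [17, 17, 17, 17, 17, 17, 17, 17, 17, 17, 17, 17, 17, 17, 1].
15 cycles on 239: each ℓ→(−1)^(ℓ−1), product (−1)^224 = +1.

+1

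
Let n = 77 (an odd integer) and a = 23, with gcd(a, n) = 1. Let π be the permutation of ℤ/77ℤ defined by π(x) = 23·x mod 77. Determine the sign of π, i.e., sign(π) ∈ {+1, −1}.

Trace 1: π^k(1) = [1, 23, 67] for k=0..2.
π_23 has 33 disjoint cycles with lengths [3, 3, 3, 3, 3, 3, 3, 3, 3, 3, 3, 3, 3, 3, 3, 3, 3, 3, 3, 3, 3, 3, 1, 1, 1, 1, 1, 1, 1, 1, 1, 1, 1] on {0,…,76}.
77 − 33 = 44 transpositions; sign(π) = (−1)^44 = +1.
Via Zolotarev, sign(π_{23}) = (23|77) = +1.

+1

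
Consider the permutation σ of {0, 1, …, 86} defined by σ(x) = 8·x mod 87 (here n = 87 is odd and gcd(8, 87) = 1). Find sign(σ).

+1

Orbit of 49 under x↦8x: [49, 44, 4, 32, 82, 47, 28]… (length divides ord_87(8)).
Cycle lengths of π_8 on ℤ/87ℤ: [28, 28, 28, 2, 1]; 5 cycles in total.
n − c = 87 − 5 = 82; sign = (−1)^82 = +1.
Check: (8/87) = +1 by Zolotarev.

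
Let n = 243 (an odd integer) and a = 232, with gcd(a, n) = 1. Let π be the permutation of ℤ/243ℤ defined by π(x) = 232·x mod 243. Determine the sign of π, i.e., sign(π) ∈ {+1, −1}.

+1

Start at x=100: 100 → 115 → 193 → 64 → 25 → 211 → 109 → … (one orbit).
π_232 has 11 disjoint cycles with lengths [81, 81, 27, 27, 9, 9, 3, 3, 1, 1, 1] on {0,…,242}.
11 cycles on 243: each ℓ→(−1)^(ℓ−1), product (−1)^232 = +1.
(232|243)_J = +1 (Zolotarev's lemma cross-check).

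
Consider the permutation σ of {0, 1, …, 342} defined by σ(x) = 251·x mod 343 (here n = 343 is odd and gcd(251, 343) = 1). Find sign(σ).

-1

Orbit of 232 under x↦251x: [232, 265, 316, 83, 253, 48, 43]… (length divides ord_343(251)).
Cycle type of π: 98×3 + 14×3 + 2×3 + 1; total 10 cycles.
10 cycles on 343: each ℓ→(−1)^(ℓ−1), product (−1)^333 = -1.
Via Zolotarev, sign(π_{251}) = (251|343) = -1.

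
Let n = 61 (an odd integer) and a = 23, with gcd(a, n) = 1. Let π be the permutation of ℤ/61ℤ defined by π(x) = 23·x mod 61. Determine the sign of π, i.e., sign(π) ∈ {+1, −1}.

Start at x=52: 52 → 37 → 58 → 53 → 60 → 38 → 20 → … (one orbit).
Cycle type of π: 20×3 + 1; total 4 cycles.
Σ(ℓ_i−1) = 61−4 = 57; sign = (−1)^57 = -1.
Via Zolotarev, sign(π_{23}) = (23|61) = -1.

-1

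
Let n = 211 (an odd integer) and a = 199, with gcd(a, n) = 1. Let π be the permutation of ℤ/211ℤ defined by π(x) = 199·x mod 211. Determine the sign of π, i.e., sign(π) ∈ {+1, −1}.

+1

Trace 199: π^k(199) = [199, 144, 171, 58, 148, 123, 1] for k=0..6.
π_199 has 31 disjoint cycles with lengths [7, 7, 7, 7, 7, 7, 7, 7, 7, 7, 7, 7, 7, 7, 7, 7, 7, 7, 7, 7, 7, 7, 7, 7, 7, 7, 7, 7, 7, 7, 1] on {0,…,210}.
With 31 cycles on 211 points, sign = (−1)^{211−31} = +1.
Via Zolotarev, sign(π_{199}) = (199|211) = +1.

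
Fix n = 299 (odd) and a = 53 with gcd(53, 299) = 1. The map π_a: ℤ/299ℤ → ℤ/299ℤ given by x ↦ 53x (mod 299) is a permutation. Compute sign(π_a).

Start at x=274: 274 → 170 → 40 → 27 → 235 → 196 → 222 → … (one orbit).
Cycle lengths of π_53 on ℤ/299ℤ: [22, 22, 22, 22, 22, 22, 22, 22, 22, 22, 22, 22, 22, 1, 1, 1, 1, 1, 1, 1, 1, 1, 1, 1, 1, 1]; 26 cycles in total.
sign(π) = (−1)^{n − #cycles} = (−1)^{299−26} = (−1)^273 = -1.

-1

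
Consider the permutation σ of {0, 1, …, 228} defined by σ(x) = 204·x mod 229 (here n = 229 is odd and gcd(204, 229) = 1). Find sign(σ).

Start at x=158: 158 → 172 → 51 → 99 → 44 → 45 → 20 → … (one orbit).
π_204 has 3 disjoint cycles with lengths [114, 114, 1] on {0,…,228}.
229 − 3 = 226 transpositions; sign(π) = (−1)^226 = +1.
(204|229)_J = +1 (Zolotarev's lemma cross-check).

+1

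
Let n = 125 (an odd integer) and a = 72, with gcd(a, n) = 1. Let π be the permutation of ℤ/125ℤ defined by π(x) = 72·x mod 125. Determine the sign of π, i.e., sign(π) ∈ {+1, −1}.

Orbit of 66 under x↦72x: [66, 2, 19, 118, 121, 87, 14]… (length divides ord_125(72)).
Cycle type of π: 100 + 20 + 4 + 1; total 4 cycles.
4 cycles on 125: each ℓ→(−1)^(ℓ−1), product (−1)^121 = -1.
Via Zolotarev, sign(π_{72}) = (72|125) = -1.

-1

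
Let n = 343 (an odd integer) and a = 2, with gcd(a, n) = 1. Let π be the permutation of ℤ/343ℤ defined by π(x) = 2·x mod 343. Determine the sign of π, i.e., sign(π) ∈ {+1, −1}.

Orbit of 219 under x↦2x: [219, 95, 190, 37, 74, 148, 296]… (length divides ord_343(2)).
Cycle type of π: 147×2 + 21×2 + 3×2 + 1; total 7 cycles.
With 7 cycles on 343 points, sign = (−1)^{343−7} = +1.

+1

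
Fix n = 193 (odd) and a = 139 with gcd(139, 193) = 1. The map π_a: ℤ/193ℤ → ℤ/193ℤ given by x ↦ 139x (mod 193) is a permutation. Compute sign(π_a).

Orbit of 2 under x↦139x: [2, 85, 42, 48, 110, 43, 187]… (length divides ord_193(139)).
π_139 has 3 disjoint cycles with lengths [96, 96, 1] on {0,…,192}.
Σ(ℓ_i−1) = 193−3 = 190; sign = (−1)^190 = +1.

+1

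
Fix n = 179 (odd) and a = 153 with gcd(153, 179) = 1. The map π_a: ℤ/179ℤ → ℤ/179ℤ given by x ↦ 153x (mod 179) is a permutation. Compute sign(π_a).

Trace 151: π^k(151) = [151, 12, 46, 57, 129, 47, 31] for k=0..6.
π_153 has 3 disjoint cycles with lengths [89, 89, 1] on {0,…,178}.
Σ(ℓ_i−1) = 179−3 = 176; sign = (−1)^176 = +1.
Via Zolotarev, sign(π_{153}) = (153|179) = +1.

+1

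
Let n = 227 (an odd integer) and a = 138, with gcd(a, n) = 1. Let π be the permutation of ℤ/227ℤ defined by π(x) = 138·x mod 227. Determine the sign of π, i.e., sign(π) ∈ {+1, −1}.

-1

Orbit of 153 under x↦138x: [153, 3, 187, 155, 52, 139, 114]… (length divides ord_227(138)).
The orbit structure of x ↦ 138x mod 227: 2 orbits of sizes [226, 1].
sign(π) = (−1)^{n − #cycles} = (−1)^{227−2} = (−1)^225 = -1.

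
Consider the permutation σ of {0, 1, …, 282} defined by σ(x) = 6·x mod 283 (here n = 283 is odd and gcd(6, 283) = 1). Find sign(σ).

+1

Trace 16: π^k(16) = [16, 96, 10, 60, 77, 179, 225] for k=0..6.
Cycle lengths of π_6 on ℤ/283ℤ: [141, 141, 1]; 3 cycles in total.
Σ(ℓ_i−1) = 283−3 = 280; sign = (−1)^280 = +1.
(6|283)_J = +1 (Zolotarev's lemma cross-check).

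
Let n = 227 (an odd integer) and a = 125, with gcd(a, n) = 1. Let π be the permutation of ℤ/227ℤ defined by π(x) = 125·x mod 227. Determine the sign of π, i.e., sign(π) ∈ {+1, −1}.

-1

Trace 91: π^k(91) = [91, 25, 174, 185, 198, 7, 194] for k=0..6.
Cycle type of π: 226 + 1; total 2 cycles.
Σ(ℓ_i−1) = 227−2 = 225; sign = (−1)^225 = -1.
The Jacobi symbol (125|227) = -1 (Zolotarev) agrees.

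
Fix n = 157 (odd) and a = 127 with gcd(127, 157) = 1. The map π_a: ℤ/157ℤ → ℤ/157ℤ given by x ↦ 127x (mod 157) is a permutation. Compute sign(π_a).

Trace 10: π^k(10) = [10, 14, 51, 40, 56, 47, 3] for k=0..6.
Cycle type of π: 78×2 + 1; total 3 cycles.
3 cycles on 157: each ℓ→(−1)^(ℓ−1), product (−1)^154 = +1.

+1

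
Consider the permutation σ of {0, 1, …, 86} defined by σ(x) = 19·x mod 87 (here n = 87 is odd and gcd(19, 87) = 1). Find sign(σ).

Start at x=4: 4 → 76 → 52 → 31 → 67 → 55 → 1 → … (one orbit).
The orbit structure of x ↦ 19x mod 87: 6 orbits of sizes [28, 28, 28, 1, 1, 1].
87 − 6 = 81 transpositions; sign(π) = (−1)^81 = -1.
The Jacobi symbol (19|87) = -1 (Zolotarev) agrees.

-1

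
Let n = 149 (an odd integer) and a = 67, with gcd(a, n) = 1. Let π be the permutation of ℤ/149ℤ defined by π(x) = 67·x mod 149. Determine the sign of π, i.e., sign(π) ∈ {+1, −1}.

+1

Orbit of 30 under x↦67x: [30, 73, 123, 46, 102, 129, 1]… (length divides ord_149(67)).
π_67 has 5 disjoint cycles with lengths [37, 37, 37, 37, 1] on {0,…,148}.
With 5 cycles on 149 points, sign = (−1)^{149−5} = +1.
Zolotarev: (67|149) = +1, matching the cycle-count sign.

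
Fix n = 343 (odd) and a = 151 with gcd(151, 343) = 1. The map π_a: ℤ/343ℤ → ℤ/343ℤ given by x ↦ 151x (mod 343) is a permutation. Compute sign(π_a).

Trace 330: π^k(330) = [330, 95, 282, 50, 4, 261, 309] for k=0..6.
π_151 has 7 disjoint cycles with lengths [147, 147, 21, 21, 3, 3, 1] on {0,…,342}.
343 − 7 = 336 transpositions; sign(π) = (−1)^336 = +1.
(151|343)_J = +1 (Zolotarev's lemma cross-check).

+1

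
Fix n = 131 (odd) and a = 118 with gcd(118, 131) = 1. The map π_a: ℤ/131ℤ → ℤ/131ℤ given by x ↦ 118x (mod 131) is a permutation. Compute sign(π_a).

Orbit of 57 under x↦118x: [57, 45, 70, 7, 40, 4, 79]… (length divides ord_131(118)).
π_118 has 2 disjoint cycles with lengths [130, 1] on {0,…,130}.
Σ(ℓ_i−1) = 131−2 = 129; sign = (−1)^129 = -1.

-1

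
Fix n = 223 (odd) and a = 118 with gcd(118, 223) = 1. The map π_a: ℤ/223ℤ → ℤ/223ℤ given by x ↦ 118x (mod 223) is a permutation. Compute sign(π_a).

-1

Start at x=159: 159 → 30 → 195 → 41 → 155 → 4 → 26 → … (one orbit).
Cycle lengths of π_118 on ℤ/223ℤ: [74, 74, 74, 1]; 4 cycles in total.
4 cycles on 223: each ℓ→(−1)^(ℓ−1), product (−1)^219 = -1.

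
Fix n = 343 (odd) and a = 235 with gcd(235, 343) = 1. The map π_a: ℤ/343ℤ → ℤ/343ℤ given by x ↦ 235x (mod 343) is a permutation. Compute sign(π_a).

+1

Trace 190: π^k(190) = [190, 60, 37, 120, 74, 240, 148] for k=0..6.
7 cycles of lengths [147, 147, 21, 21, 3, 3, 1].
n − c = 343 − 7 = 336; sign = (−1)^336 = +1.
The Jacobi symbol (235|343) = +1 (Zolotarev) agrees.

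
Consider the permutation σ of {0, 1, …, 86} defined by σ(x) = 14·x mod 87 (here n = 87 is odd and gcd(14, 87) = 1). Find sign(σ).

+1

Start at x=8: 8 → 25 → 2 → 28 → 44 → 7 → 11 → … (one orbit).
Cycle lengths of π_14 on ℤ/87ℤ: [28, 28, 28, 2, 1]; 5 cycles in total.
Σ(ℓ_i−1) = 87−5 = 82; sign = (−1)^82 = +1.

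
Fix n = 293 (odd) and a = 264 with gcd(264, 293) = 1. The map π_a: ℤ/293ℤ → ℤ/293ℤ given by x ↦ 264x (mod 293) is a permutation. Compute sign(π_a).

-1

Start at x=281: 281 → 55 → 163 → 254 → 252 → 17 → 93 → … (one orbit).
2 cycles of lengths [292, 1].
With 2 cycles on 293 points, sign = (−1)^{293−2} = -1.
Check: (264/293) = -1 by Zolotarev.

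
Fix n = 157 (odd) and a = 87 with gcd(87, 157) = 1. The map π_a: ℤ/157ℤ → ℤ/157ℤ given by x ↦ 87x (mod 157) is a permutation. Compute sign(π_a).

-1

Orbit of 57 under x↦87x: [57, 92, 154, 53, 58, 22, 30]… (length divides ord_157(87)).
The orbit structure of x ↦ 87x mod 157: 2 orbits of sizes [156, 1].
n − c = 157 − 2 = 155; sign = (−1)^155 = -1.
Check: (87/157) = -1 by Zolotarev.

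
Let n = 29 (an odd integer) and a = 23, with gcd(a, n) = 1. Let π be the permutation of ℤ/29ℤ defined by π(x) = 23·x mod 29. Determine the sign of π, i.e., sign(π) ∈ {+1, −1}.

+1

Start at x=24: 24 → 1 → 23 → 7 → 16 → 20 → 25 → 24 (one orbit).
The orbit structure of x ↦ 23x mod 29: 5 orbits of sizes [7, 7, 7, 7, 1].
Σ(ℓ_i−1) = 29−5 = 24; sign = (−1)^24 = +1.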